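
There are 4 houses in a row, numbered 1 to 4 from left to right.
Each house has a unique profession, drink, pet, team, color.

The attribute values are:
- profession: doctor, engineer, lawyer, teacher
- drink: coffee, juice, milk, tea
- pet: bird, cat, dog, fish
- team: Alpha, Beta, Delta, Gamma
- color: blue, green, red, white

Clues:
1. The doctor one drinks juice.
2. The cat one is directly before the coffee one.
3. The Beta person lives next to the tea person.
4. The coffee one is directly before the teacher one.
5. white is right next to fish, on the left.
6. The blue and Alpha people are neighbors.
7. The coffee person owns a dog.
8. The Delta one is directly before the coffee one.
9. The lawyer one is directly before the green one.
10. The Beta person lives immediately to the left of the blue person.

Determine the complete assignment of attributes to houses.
Solution:

House | Profession | Drink | Pet | Team | Color
-----------------------------------------------
  1   | doctor | juice | bird | Beta | red
  2   | engineer | tea | cat | Delta | blue
  3   | lawyer | coffee | dog | Alpha | white
  4   | teacher | milk | fish | Gamma | green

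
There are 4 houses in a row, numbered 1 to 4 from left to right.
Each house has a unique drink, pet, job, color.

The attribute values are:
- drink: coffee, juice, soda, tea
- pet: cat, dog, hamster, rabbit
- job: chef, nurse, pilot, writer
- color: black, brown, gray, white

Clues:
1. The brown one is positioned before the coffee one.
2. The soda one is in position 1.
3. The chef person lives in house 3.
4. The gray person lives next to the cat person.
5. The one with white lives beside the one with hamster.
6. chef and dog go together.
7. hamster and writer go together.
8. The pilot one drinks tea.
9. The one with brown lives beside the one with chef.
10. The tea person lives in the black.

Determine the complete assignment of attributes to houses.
Solution:

House | Drink | Pet | Job | Color
---------------------------------
  1   | soda | rabbit | nurse | white
  2   | juice | hamster | writer | brown
  3   | coffee | dog | chef | gray
  4   | tea | cat | pilot | black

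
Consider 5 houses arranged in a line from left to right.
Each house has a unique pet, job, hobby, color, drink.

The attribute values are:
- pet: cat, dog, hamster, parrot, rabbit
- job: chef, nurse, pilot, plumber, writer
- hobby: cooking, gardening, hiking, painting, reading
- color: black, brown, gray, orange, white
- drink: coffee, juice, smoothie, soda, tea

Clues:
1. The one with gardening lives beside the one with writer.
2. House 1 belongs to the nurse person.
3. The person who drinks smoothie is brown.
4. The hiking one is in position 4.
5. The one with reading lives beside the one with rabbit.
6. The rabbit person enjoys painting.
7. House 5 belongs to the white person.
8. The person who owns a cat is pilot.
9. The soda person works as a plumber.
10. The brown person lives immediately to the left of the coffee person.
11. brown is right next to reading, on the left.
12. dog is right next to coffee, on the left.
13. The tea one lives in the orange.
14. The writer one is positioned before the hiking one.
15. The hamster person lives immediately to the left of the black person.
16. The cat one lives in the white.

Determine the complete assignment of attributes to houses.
Solution:

House | Pet | Job | Hobby | Color | Drink
-----------------------------------------
  1   | dog | nurse | gardening | brown | smoothie
  2   | hamster | writer | reading | gray | coffee
  3   | rabbit | plumber | painting | black | soda
  4   | parrot | chef | hiking | orange | tea
  5   | cat | pilot | cooking | white | juice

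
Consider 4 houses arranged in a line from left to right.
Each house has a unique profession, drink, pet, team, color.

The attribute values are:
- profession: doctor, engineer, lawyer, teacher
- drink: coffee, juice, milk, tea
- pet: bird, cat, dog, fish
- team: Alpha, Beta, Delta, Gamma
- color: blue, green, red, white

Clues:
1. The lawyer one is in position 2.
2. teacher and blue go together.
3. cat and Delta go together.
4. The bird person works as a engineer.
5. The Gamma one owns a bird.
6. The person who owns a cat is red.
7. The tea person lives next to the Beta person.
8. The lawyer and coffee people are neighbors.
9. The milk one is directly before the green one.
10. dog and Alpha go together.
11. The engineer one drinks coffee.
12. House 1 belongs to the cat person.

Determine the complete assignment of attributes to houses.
Solution:

House | Profession | Drink | Pet | Team | Color
-----------------------------------------------
  1   | doctor | tea | cat | Delta | red
  2   | lawyer | milk | fish | Beta | white
  3   | engineer | coffee | bird | Gamma | green
  4   | teacher | juice | dog | Alpha | blue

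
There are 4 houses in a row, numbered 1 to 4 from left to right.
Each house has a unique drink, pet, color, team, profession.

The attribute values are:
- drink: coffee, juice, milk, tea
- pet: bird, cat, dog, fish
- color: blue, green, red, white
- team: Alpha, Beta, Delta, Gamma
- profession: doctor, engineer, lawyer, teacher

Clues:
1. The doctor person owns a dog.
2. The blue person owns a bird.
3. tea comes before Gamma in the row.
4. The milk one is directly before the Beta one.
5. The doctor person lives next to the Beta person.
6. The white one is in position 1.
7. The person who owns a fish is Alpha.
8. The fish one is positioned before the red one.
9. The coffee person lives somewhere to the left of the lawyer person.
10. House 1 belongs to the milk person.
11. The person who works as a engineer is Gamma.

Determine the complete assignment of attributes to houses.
Solution:

House | Drink | Pet | Color | Team | Profession
-----------------------------------------------
  1   | milk | dog | white | Delta | doctor
  2   | coffee | bird | blue | Beta | teacher
  3   | tea | fish | green | Alpha | lawyer
  4   | juice | cat | red | Gamma | engineer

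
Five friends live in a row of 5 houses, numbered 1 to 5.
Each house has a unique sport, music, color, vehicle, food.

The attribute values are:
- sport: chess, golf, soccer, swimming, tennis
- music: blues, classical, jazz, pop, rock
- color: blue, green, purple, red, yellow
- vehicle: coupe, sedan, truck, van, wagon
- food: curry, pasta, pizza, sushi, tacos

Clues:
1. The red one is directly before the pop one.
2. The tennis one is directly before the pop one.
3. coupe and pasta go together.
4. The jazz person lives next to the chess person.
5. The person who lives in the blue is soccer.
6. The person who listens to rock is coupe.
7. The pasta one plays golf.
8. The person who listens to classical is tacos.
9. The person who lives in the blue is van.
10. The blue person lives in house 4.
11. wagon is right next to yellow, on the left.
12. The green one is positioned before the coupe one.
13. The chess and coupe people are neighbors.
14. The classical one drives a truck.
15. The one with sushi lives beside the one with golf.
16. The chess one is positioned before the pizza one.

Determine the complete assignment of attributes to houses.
Solution:

House | Sport | Music | Color | Vehicle | Food
----------------------------------------------
  1   | tennis | jazz | red | sedan | curry
  2   | chess | pop | green | wagon | sushi
  3   | golf | rock | yellow | coupe | pasta
  4   | soccer | blues | blue | van | pizza
  5   | swimming | classical | purple | truck | tacos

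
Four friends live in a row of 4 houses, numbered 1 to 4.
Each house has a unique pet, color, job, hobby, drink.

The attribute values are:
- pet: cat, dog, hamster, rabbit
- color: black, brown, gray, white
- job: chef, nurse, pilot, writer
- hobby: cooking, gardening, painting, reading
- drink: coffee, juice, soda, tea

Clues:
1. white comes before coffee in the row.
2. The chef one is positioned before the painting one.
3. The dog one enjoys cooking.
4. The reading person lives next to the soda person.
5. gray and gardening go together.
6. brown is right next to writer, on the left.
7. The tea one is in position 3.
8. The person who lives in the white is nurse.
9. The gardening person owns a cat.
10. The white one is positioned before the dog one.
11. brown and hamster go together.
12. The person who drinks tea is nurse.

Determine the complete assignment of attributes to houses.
Solution:

House | Pet | Color | Job | Hobby | Drink
-----------------------------------------
  1   | hamster | brown | chef | reading | juice
  2   | cat | gray | writer | gardening | soda
  3   | rabbit | white | nurse | painting | tea
  4   | dog | black | pilot | cooking | coffee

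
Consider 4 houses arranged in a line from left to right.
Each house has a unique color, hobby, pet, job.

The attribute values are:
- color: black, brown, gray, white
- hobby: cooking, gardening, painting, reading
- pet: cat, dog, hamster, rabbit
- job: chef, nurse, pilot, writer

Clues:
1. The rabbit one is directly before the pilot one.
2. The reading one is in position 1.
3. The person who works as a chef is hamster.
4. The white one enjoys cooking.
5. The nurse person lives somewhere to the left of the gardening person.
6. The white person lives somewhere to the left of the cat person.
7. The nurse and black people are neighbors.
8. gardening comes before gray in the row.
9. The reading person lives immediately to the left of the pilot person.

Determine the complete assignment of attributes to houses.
Solution:

House | Color | Hobby | Pet | Job
---------------------------------
  1   | brown | reading | rabbit | nurse
  2   | black | gardening | dog | pilot
  3   | white | cooking | hamster | chef
  4   | gray | painting | cat | writer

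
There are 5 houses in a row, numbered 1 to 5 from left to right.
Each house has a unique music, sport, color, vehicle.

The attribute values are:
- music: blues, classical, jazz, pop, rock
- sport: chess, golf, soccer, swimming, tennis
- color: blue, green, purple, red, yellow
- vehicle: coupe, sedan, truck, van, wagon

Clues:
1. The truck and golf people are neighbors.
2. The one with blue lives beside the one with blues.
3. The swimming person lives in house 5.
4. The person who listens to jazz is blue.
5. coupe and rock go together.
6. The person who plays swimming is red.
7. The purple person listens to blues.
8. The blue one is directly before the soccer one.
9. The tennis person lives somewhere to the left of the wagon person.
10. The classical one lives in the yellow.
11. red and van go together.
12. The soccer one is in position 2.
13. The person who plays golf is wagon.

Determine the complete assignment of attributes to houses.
Solution:

House | Music | Sport | Color | Vehicle
---------------------------------------
  1   | jazz | tennis | blue | sedan
  2   | blues | soccer | purple | truck
  3   | classical | golf | yellow | wagon
  4   | rock | chess | green | coupe
  5   | pop | swimming | red | van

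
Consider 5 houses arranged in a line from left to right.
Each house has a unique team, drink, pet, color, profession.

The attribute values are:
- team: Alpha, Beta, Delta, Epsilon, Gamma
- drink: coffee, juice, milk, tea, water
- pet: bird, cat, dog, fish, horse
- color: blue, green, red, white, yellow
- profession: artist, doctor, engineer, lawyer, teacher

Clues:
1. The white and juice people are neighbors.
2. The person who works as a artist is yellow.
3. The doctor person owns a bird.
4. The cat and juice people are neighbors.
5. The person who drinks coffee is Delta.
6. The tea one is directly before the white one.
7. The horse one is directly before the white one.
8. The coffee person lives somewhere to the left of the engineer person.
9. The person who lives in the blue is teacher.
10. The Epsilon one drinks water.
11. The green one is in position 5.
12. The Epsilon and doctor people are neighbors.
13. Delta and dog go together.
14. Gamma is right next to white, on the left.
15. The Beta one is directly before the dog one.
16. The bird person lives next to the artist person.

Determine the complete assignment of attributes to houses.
Solution:

House | Team | Drink | Pet | Color | Profession
-----------------------------------------------
  1   | Gamma | tea | horse | blue | teacher
  2   | Epsilon | water | cat | white | lawyer
  3   | Beta | juice | bird | red | doctor
  4   | Delta | coffee | dog | yellow | artist
  5   | Alpha | milk | fish | green | engineer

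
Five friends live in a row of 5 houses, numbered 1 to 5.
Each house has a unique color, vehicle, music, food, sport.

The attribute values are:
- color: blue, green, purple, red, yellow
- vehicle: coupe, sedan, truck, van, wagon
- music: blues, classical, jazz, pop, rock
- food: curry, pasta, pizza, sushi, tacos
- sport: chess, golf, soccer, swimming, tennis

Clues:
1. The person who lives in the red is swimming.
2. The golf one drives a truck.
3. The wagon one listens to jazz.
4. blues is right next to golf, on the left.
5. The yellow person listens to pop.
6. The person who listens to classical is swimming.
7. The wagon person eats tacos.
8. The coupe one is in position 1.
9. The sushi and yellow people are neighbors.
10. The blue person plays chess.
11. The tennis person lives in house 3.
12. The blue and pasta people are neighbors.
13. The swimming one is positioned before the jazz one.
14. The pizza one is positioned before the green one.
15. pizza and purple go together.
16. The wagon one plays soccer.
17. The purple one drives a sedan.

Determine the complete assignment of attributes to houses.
Solution:

House | Color | Vehicle | Music | Food | Sport
----------------------------------------------
  1   | blue | coupe | blues | sushi | chess
  2   | yellow | truck | pop | pasta | golf
  3   | purple | sedan | rock | pizza | tennis
  4   | red | van | classical | curry | swimming
  5   | green | wagon | jazz | tacos | soccer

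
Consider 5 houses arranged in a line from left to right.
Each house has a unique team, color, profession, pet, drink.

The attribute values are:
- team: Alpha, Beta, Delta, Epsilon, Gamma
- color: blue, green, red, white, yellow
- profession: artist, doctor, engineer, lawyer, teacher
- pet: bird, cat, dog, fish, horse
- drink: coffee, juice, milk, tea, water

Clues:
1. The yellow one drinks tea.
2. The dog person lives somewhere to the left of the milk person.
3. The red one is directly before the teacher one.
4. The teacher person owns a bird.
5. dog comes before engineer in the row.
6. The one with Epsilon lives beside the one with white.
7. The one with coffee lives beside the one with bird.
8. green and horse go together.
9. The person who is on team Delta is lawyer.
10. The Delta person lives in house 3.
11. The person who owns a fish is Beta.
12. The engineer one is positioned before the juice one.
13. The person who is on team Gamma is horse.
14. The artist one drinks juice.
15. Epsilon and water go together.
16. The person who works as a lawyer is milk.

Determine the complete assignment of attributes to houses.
Solution:

House | Team | Color | Profession | Pet | Drink
-----------------------------------------------
  1   | Alpha | red | doctor | dog | coffee
  2   | Epsilon | blue | teacher | bird | water
  3   | Delta | white | lawyer | cat | milk
  4   | Beta | yellow | engineer | fish | tea
  5   | Gamma | green | artist | horse | juice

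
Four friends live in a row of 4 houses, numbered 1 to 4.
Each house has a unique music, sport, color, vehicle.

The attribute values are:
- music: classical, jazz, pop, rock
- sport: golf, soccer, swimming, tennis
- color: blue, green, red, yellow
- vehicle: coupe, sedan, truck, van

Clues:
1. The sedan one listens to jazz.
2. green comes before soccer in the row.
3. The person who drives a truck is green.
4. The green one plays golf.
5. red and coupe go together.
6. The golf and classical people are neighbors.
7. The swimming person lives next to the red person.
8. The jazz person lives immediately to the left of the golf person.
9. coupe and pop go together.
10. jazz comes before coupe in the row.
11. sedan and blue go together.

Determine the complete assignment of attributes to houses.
Solution:

House | Music | Sport | Color | Vehicle
---------------------------------------
  1   | jazz | tennis | blue | sedan
  2   | rock | golf | green | truck
  3   | classical | swimming | yellow | van
  4   | pop | soccer | red | coupe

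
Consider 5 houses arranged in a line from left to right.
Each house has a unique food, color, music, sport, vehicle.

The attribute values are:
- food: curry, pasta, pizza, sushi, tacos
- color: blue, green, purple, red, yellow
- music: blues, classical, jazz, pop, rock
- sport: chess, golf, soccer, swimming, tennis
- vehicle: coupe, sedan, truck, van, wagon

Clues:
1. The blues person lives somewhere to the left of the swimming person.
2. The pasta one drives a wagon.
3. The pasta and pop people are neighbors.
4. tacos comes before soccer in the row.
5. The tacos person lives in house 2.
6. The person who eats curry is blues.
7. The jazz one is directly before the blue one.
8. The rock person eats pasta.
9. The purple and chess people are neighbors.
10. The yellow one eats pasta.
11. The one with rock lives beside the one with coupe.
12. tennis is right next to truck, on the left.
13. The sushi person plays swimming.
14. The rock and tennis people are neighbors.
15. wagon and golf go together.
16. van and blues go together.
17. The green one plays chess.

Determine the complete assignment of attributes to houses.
Solution:

House | Food | Color | Music | Sport | Vehicle
----------------------------------------------
  1   | pasta | yellow | rock | golf | wagon
  2   | tacos | purple | pop | tennis | coupe
  3   | pizza | green | jazz | chess | truck
  4   | curry | blue | blues | soccer | van
  5   | sushi | red | classical | swimming | sedan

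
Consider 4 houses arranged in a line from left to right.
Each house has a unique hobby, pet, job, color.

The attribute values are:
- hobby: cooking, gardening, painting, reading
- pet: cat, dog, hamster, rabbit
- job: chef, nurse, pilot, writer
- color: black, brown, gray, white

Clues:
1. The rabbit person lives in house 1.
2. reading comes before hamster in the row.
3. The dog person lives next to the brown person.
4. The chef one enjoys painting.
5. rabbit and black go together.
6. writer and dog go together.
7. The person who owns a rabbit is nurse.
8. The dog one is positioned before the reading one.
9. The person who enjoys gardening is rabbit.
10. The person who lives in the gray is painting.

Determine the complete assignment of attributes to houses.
Solution:

House | Hobby | Pet | Job | Color
---------------------------------
  1   | gardening | rabbit | nurse | black
  2   | cooking | dog | writer | white
  3   | reading | cat | pilot | brown
  4   | painting | hamster | chef | gray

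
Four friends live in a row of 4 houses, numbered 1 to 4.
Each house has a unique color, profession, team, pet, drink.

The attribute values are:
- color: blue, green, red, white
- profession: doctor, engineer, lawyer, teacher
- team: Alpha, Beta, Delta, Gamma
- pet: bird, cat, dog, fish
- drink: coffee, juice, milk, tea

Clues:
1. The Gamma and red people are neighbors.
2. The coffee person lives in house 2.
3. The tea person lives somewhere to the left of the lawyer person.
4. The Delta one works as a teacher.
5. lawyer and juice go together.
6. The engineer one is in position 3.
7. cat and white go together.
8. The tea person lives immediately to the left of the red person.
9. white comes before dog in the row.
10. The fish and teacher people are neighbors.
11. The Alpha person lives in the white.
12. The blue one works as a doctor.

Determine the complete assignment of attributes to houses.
Solution:

House | Color | Profession | Team | Pet | Drink
-----------------------------------------------
  1   | blue | doctor | Gamma | fish | tea
  2   | red | teacher | Delta | bird | coffee
  3   | white | engineer | Alpha | cat | milk
  4   | green | lawyer | Beta | dog | juice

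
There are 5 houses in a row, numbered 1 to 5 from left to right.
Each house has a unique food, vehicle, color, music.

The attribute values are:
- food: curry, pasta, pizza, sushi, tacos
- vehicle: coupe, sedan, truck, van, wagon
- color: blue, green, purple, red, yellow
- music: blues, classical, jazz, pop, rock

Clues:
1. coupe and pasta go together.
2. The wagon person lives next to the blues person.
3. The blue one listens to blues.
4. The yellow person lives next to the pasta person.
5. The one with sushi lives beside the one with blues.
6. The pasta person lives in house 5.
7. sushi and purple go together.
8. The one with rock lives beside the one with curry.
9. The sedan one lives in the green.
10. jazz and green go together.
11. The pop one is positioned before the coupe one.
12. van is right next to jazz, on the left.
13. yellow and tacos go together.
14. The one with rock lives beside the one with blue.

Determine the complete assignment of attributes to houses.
Solution:

House | Food | Vehicle | Color | Music
--------------------------------------
  1   | sushi | wagon | purple | rock
  2   | curry | van | blue | blues
  3   | pizza | sedan | green | jazz
  4   | tacos | truck | yellow | pop
  5   | pasta | coupe | red | classical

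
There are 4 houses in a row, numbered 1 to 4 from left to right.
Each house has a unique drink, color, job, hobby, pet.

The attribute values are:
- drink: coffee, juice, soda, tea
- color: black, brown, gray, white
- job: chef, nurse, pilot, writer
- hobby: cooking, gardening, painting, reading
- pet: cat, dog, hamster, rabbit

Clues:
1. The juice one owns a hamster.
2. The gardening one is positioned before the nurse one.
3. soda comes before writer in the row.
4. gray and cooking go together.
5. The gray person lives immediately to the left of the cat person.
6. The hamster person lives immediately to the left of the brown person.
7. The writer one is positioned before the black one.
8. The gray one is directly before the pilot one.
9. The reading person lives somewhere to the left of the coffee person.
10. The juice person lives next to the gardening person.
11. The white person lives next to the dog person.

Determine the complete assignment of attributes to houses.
Solution:

House | Drink | Color | Job | Hobby | Pet
-----------------------------------------
  1   | juice | gray | chef | cooking | hamster
  2   | soda | brown | pilot | gardening | cat
  3   | tea | white | writer | reading | rabbit
  4   | coffee | black | nurse | painting | dog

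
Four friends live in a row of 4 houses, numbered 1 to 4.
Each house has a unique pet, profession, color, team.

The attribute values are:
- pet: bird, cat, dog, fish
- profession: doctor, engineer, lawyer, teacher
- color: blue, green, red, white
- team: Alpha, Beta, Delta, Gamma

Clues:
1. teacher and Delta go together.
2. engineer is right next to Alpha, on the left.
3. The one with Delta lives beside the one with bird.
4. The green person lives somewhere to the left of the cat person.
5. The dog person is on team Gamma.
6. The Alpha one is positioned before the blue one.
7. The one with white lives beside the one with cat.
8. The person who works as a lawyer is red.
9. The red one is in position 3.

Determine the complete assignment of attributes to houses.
Solution:

House | Pet | Profession | Color | Team
---------------------------------------
  1   | fish | teacher | green | Delta
  2   | bird | engineer | white | Beta
  3   | cat | lawyer | red | Alpha
  4   | dog | doctor | blue | Gamma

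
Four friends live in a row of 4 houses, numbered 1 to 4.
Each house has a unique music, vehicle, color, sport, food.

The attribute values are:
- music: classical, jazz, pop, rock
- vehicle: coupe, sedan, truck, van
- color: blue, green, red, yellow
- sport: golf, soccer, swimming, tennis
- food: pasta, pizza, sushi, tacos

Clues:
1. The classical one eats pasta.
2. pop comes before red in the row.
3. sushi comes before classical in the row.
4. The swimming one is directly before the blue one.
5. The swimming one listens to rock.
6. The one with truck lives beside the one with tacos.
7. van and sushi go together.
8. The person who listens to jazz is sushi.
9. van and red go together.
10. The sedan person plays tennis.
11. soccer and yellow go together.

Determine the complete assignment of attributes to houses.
Solution:

House | Music | Vehicle | Color | Sport | Food
----------------------------------------------
  1   | rock | truck | green | swimming | pizza
  2   | pop | sedan | blue | tennis | tacos
  3   | jazz | van | red | golf | sushi
  4   | classical | coupe | yellow | soccer | pasta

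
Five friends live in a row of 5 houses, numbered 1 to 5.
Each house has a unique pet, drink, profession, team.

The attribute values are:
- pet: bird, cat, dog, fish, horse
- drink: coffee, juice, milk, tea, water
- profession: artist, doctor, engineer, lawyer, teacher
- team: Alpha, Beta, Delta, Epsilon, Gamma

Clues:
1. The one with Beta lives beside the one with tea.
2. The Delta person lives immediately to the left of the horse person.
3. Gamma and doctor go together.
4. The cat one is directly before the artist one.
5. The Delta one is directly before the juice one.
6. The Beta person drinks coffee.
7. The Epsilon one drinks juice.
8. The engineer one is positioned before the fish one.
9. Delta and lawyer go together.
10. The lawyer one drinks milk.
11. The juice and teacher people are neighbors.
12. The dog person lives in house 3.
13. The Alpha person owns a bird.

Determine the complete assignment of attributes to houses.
Solution:

House | Pet | Drink | Profession | Team
---------------------------------------
  1   | cat | milk | lawyer | Delta
  2   | horse | juice | artist | Epsilon
  3   | dog | coffee | teacher | Beta
  4   | bird | tea | engineer | Alpha
  5   | fish | water | doctor | Gamma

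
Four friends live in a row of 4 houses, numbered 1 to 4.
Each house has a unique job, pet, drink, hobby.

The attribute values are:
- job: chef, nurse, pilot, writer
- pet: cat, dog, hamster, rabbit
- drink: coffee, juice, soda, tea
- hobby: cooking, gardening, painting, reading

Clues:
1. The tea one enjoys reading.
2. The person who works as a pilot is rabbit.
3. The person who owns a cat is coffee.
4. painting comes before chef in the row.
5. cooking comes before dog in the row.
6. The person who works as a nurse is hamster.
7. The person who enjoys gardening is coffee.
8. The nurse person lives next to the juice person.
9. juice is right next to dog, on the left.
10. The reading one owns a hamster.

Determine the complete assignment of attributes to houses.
Solution:

House | Job | Pet | Drink | Hobby
---------------------------------
  1   | nurse | hamster | tea | reading
  2   | pilot | rabbit | juice | cooking
  3   | writer | dog | soda | painting
  4   | chef | cat | coffee | gardening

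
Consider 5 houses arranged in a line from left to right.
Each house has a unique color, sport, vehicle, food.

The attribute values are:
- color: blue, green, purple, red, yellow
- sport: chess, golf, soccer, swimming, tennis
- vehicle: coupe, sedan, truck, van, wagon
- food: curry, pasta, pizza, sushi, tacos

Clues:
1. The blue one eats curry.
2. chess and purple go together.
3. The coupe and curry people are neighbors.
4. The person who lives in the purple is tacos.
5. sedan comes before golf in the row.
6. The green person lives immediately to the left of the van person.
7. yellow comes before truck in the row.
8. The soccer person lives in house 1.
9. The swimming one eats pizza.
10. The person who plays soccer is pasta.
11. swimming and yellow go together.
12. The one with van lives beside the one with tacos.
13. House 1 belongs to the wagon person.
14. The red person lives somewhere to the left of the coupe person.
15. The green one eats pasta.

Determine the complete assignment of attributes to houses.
Solution:

House | Color | Sport | Vehicle | Food
--------------------------------------
  1   | green | soccer | wagon | pasta
  2   | red | tennis | van | sushi
  3   | purple | chess | sedan | tacos
  4   | yellow | swimming | coupe | pizza
  5   | blue | golf | truck | curry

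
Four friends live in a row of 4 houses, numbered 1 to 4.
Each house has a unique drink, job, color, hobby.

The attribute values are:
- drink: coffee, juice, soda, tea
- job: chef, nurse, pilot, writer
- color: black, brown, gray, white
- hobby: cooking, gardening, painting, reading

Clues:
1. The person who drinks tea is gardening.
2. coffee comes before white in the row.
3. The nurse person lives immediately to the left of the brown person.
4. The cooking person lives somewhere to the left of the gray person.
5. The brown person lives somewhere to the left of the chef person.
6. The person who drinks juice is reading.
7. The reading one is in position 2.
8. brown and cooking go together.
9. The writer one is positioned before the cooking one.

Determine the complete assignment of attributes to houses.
Solution:

House | Drink | Job | Color | Hobby
-----------------------------------
  1   | coffee | writer | black | painting
  2   | juice | nurse | white | reading
  3   | soda | pilot | brown | cooking
  4   | tea | chef | gray | gardening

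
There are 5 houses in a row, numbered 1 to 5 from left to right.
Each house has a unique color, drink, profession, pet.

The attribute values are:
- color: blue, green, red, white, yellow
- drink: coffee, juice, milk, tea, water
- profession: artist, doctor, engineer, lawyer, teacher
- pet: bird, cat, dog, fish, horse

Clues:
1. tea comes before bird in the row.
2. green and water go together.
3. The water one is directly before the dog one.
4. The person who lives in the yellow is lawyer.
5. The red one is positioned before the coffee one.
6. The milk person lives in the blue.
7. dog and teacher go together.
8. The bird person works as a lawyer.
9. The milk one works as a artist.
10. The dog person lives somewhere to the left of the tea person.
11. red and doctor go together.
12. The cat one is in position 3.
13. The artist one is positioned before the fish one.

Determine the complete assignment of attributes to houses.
Solution:

House | Color | Drink | Profession | Pet
----------------------------------------
  1   | green | water | engineer | horse
  2   | white | juice | teacher | dog
  3   | blue | milk | artist | cat
  4   | red | tea | doctor | fish
  5   | yellow | coffee | lawyer | bird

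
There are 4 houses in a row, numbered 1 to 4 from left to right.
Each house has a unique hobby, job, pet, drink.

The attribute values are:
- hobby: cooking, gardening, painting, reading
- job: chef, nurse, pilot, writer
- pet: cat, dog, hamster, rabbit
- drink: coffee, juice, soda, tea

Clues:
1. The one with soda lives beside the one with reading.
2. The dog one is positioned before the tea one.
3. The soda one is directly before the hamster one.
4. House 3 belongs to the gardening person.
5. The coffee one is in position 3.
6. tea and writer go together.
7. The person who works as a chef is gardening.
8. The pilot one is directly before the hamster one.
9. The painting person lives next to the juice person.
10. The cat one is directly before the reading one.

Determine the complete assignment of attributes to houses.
Solution:

House | Hobby | Job | Pet | Drink
---------------------------------
  1   | painting | pilot | cat | soda
  2   | reading | nurse | hamster | juice
  3   | gardening | chef | dog | coffee
  4   | cooking | writer | rabbit | tea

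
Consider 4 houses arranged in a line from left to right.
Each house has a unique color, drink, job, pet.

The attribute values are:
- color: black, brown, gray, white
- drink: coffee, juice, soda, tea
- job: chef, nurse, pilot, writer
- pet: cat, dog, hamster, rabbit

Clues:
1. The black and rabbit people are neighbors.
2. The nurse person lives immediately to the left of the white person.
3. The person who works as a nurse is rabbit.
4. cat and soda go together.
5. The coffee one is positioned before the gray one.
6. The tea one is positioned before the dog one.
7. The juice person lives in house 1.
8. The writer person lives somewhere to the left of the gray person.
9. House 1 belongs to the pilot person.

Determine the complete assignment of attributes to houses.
Solution:

House | Color | Drink | Job | Pet
---------------------------------
  1   | black | juice | pilot | hamster
  2   | brown | tea | nurse | rabbit
  3   | white | coffee | writer | dog
  4   | gray | soda | chef | cat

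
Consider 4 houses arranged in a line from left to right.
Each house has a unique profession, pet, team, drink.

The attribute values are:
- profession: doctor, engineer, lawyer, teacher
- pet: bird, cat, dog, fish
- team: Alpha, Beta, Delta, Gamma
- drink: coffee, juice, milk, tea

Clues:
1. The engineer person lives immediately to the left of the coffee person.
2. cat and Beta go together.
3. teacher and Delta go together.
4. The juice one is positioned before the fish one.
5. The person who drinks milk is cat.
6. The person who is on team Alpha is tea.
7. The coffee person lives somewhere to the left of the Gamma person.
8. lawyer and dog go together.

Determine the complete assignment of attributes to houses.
Solution:

House | Profession | Pet | Team | Drink
---------------------------------------
  1   | engineer | cat | Beta | milk
  2   | teacher | bird | Delta | coffee
  3   | lawyer | dog | Gamma | juice
  4   | doctor | fish | Alpha | tea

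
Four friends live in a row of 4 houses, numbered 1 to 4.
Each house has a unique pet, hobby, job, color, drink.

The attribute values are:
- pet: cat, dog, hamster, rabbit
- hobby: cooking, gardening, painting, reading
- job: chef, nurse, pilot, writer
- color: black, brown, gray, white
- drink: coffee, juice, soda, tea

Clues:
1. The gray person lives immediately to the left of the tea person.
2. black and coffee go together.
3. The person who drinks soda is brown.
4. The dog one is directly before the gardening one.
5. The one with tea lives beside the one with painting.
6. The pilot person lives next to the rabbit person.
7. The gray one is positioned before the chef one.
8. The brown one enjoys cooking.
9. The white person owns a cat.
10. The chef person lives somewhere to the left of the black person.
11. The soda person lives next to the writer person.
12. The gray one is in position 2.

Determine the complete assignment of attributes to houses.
Solution:

House | Pet | Hobby | Job | Color | Drink
-----------------------------------------
  1   | dog | cooking | pilot | brown | soda
  2   | rabbit | gardening | writer | gray | juice
  3   | cat | reading | chef | white | tea
  4   | hamster | painting | nurse | black | coffee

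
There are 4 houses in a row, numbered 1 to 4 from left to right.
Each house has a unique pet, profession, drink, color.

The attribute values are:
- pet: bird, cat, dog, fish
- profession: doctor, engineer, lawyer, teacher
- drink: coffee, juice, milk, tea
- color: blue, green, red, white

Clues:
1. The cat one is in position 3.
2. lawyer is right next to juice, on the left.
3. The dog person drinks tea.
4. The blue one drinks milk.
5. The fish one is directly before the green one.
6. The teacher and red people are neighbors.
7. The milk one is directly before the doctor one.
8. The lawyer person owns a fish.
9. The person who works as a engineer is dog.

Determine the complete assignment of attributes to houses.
Solution:

House | Pet | Profession | Drink | Color
----------------------------------------
  1   | fish | lawyer | milk | blue
  2   | bird | doctor | juice | green
  3   | cat | teacher | coffee | white
  4   | dog | engineer | tea | red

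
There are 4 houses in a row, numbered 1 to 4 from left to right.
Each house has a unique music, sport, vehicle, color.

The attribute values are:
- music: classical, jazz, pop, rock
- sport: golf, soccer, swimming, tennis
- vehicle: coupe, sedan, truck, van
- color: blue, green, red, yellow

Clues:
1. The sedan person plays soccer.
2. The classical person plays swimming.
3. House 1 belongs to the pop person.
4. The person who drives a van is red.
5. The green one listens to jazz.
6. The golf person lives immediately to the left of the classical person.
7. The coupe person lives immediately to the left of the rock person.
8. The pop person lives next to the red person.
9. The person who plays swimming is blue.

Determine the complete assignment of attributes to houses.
Solution:

House | Music | Sport | Vehicle | Color
---------------------------------------
  1   | pop | tennis | coupe | yellow
  2   | rock | golf | van | red
  3   | classical | swimming | truck | blue
  4   | jazz | soccer | sedan | green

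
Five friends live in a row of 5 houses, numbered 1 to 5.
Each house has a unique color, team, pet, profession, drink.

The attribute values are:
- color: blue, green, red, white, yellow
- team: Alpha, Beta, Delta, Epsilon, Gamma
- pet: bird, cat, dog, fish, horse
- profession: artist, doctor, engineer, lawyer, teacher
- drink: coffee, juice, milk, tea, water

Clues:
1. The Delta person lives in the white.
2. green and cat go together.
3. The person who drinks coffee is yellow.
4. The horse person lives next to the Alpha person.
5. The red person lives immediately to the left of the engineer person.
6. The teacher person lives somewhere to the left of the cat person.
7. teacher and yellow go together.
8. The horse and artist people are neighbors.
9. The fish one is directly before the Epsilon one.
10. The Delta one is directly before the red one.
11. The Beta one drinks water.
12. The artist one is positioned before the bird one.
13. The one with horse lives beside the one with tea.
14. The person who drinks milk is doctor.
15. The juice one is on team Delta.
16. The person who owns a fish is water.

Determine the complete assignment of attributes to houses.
Solution:

House | Color | Team | Pet | Profession | Drink
-----------------------------------------------
  1   | white | Delta | horse | lawyer | juice
  2   | red | Alpha | dog | artist | tea
  3   | blue | Beta | fish | engineer | water
  4   | yellow | Epsilon | bird | teacher | coffee
  5   | green | Gamma | cat | doctor | milk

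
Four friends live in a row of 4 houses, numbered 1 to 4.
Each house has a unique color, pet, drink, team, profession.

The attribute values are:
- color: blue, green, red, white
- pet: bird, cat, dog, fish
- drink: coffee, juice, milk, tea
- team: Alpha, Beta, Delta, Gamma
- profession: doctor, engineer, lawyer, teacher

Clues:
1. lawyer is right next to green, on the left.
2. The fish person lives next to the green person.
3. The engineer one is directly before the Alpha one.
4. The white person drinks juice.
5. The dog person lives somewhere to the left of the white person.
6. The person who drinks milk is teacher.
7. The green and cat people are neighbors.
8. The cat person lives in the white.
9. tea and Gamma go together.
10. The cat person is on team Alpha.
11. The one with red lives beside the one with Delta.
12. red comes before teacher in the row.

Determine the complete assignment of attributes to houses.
Solution:

House | Color | Pet | Drink | Team | Profession
-----------------------------------------------
  1   | red | fish | tea | Gamma | lawyer
  2   | green | dog | coffee | Delta | engineer
  3   | white | cat | juice | Alpha | doctor
  4   | blue | bird | milk | Beta | teacher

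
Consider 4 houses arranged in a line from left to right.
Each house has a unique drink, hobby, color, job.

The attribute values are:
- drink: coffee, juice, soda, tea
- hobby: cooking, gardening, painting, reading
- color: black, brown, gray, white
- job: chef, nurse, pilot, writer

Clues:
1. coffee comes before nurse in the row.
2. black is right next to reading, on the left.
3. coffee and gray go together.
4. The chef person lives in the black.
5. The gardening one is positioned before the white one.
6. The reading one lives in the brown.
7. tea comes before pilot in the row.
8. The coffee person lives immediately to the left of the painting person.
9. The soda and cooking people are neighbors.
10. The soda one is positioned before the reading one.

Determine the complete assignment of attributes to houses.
Solution:

House | Drink | Hobby | Color | Job
-----------------------------------
  1   | coffee | gardening | gray | writer
  2   | soda | painting | white | nurse
  3   | tea | cooking | black | chef
  4   | juice | reading | brown | pilot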